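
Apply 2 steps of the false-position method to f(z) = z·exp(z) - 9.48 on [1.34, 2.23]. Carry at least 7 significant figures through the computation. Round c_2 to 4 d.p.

1.6728

False-position update: c = (a·f(b) − b·f(a))/(f(b) − f(a)); replace the endpoint whose sign matches f(c).
f(1.340000) = -4.362482, f(2.230000) = 11.258701
step 1: c = 1.588548, f(c) = -1.701466 < 0 → new bracket [1.588548, 2.230000]
step 2: c = 1.672760, f(c) = -0.569455 < 0 → new bracket [1.672760, 2.230000]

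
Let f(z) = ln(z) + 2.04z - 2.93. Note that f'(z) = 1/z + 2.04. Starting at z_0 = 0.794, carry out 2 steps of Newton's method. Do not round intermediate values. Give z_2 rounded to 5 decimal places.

1.30535

z_0 = 0.794000: f = -1.540912, f' = 3.299446 → z_1 = 0.794000 - (-1.540912)/(3.299446) = 1.261021
z_1 = 1.261021: f = -0.125594, f' = 2.833008 → z_2 = 1.261021 - (-0.125594)/(2.833008) = 1.305354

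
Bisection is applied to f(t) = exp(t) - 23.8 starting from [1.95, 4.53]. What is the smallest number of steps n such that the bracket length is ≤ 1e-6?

22

Initial width b − a = 4.53 − 1.95 = 2.580000.
After n steps the width is (b−a)/2^n; need (b−a)/2^n ≤ 1e-6.
So n ≥ log₂(2.580000/1e-6) = log₂(2580000.0000) ≈ 21.2989.
Hence n = 22.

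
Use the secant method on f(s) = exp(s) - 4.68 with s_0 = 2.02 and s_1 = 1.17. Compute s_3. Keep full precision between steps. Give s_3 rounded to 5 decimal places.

1.56066

f(s_0) = 2.858325, f(s_1) = -1.458007
s_2 = 1.170000 - (-1.458007)·(1.170000 - 2.020000)/(-1.458007 - (2.858325)) = 1.457120; f(s_2) = -0.386423
s_3 = 1.457120 - (-0.386423)·(1.457120 - 1.170000)/(-0.386423 - (-1.458007)) = 1.560658; f(s_3) = 0.081955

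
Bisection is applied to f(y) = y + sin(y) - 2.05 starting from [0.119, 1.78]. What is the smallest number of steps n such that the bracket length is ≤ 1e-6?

21

Initial width b − a = 1.78 − 0.119 = 1.661000.
After n steps the width is (b−a)/2^n; need (b−a)/2^n ≤ 1e-6.
So n ≥ log₂(1.661000/1e-6) = log₂(1661000.0000) ≈ 20.6636.
Hence n = 21.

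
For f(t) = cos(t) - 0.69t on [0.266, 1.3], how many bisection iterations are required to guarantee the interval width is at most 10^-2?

Initial width b − a = 1.3 − 0.266 = 1.034000.
After n steps the width is (b−a)/2^n; need (b−a)/2^n ≤ 10^-2.
So n ≥ log₂(1.034000/10^-2) = log₂(103.4000) ≈ 6.6921.
Hence n = 7.

7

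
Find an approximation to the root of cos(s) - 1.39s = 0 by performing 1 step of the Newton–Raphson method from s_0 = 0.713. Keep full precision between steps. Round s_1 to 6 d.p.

f'(s) = -sin(s) - 1.39
s_0 = 0.713000: f = -0.234667, f' = -2.044106 → s_1 = 0.713000 - (-0.234667)/(-2.044106) = 0.598198

0.598198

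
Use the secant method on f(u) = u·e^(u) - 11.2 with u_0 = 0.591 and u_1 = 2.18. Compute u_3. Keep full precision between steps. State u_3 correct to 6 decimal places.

1.735954

f(u_0) = -10.132776, f(u_1) = 8.084948
u_2 = 2.180000 - (8.084948)·(2.180000 - 0.591000)/(8.084948 - (-10.132776)) = 1.474809; f(u_2) = -4.754792
u_3 = 1.474809 - (-4.754792)·(1.474809 - 2.180000)/(-4.754792 - (8.084948)) = 1.735954; f(u_3) = -1.349610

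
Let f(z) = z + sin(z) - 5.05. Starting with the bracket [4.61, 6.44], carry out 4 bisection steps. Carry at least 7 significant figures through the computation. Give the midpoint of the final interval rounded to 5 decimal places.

f(4.610000) = -1.434763, f(6.440000) = 1.546173 (opposite signs)
step 1: m = 5.525000, f(m) = -0.212605 < 0 → root in [5.525000, 6.440000]
step 2: m = 5.982500, f(m) = 0.636325 > 0 → root in [5.525000, 5.982500]
step 3: m = 5.753750, f(m) = 0.198704 > 0 → root in [5.525000, 5.753750]
step 4: m = 5.639375, f(m) = -0.010872 < 0 → root in [5.639375, 5.753750]
Midpoint of [5.639375, 5.753750] = 5.696563

5.69656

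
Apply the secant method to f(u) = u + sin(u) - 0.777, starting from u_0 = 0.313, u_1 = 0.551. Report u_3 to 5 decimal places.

f(u_0) = -0.156086, f(u_1) = 0.297539
u_2 = 0.551000 - (0.297539)·(0.551000 - 0.313000)/(0.297539 - (-0.156086)) = 0.394892; f(u_2) = 0.002601
u_3 = 0.394892 - (0.002601)·(0.394892 - 0.551000)/(0.002601 - (0.297539)) = 0.393516; f(u_3) = -0.000047

0.39352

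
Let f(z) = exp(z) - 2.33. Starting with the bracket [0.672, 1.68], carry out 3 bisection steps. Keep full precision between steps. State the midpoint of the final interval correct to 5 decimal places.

f(0.672000) = -0.371850, f(1.680000) = 3.035556 (opposite signs)
step 1: m = 1.176000, f(m) = 0.911383 > 0 → root in [0.672000, 1.176000]
step 2: m = 0.924000, f(m) = 0.189348 > 0 → root in [0.672000, 0.924000]
step 3: m = 0.798000, f(m) = -0.108906 < 0 → root in [0.798000, 0.924000]
Midpoint of [0.798000, 0.924000] = 0.861000

0.86100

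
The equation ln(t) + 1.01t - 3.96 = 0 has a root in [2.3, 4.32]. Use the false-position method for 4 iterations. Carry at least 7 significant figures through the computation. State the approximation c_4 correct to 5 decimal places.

False-position update: c = (a·f(b) − b·f(a))/(f(b) − f(a)); replace the endpoint whose sign matches f(c).
f(2.300000) = -0.804091, f(4.320000) = 1.866455
step 1: c = 2.908214, f(c) = 0.044835 > 0 → new bracket [2.300000, 2.908214]
step 2: c = 2.876092, f(c) = 0.001285 > 0 → new bracket [2.300000, 2.876092]
step 3: c = 2.875173, f(c) = 0.000037 > 0 → new bracket [2.300000, 2.875173]
step 4: c = 2.875146, f(c) = 0.000001 > 0 → new bracket [2.300000, 2.875146]

2.87515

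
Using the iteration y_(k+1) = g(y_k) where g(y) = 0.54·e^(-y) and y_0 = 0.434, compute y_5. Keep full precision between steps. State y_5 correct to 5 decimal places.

0.37175

y_1 = g(0.434000) = 0.349873
y_2 = g(0.349873) = 0.380580
y_3 = g(0.380580) = 0.369071
y_4 = g(0.369071) = 0.373343
y_5 = g(0.373343) = 0.371752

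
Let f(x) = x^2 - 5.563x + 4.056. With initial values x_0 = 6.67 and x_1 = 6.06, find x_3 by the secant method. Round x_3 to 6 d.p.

4.791283

Secant update: x_(k+1) = x_k − f(x_k)·(x_k − x_(k-1))/(f(x_k) − f(x_(k-1))).
f(x_0) = 11.439690, f(x_1) = 7.067820
x_2 = 6.060000 - (7.067820)·(6.060000 - 6.670000)/(7.067820 - (11.439690)) = 5.073838; f(x_2) = 1.574073
x_3 = 5.073838 - (1.574073)·(5.073838 - 6.060000)/(1.574073 - (7.067820)) = 4.791283; f(x_3) = 0.358484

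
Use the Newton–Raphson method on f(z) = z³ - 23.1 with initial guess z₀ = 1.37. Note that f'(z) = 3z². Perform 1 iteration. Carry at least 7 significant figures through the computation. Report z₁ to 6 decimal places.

Newton update: z ← z − f(z)/f'(z).
z_0 = 1.370000: f = -20.528647, f' = 5.630700 → z_1 = 1.370000 - (-20.528647)/(5.630700) = 5.015843

5.015843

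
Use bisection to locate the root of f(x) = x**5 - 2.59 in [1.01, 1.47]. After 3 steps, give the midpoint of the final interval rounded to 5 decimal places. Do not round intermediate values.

1.21125

f(1.010000) = -1.538990, f(1.470000) = 4.274149 (opposite signs)
step 1: m = 1.240000, f(m) = 0.341625 > 0 → root in [1.010000, 1.240000]
step 2: m = 1.125000, f(m) = -0.787968 < 0 → root in [1.125000, 1.240000]
step 3: m = 1.182500, f(m) = -0.277905 < 0 → root in [1.182500, 1.240000]
Midpoint of [1.182500, 1.240000] = 1.211250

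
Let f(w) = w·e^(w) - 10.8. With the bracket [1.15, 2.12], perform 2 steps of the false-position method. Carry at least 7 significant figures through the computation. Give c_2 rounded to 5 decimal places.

1.76348

f(1.150000) = -7.168078, f(2.120000) = 6.862011
step 1: c = 1.645580, f(c) = -2.269283 < 0 → new bracket [1.645580, 2.120000]
step 2: c = 1.763482, f(c) = -0.514123 < 0 → new bracket [1.763482, 2.120000]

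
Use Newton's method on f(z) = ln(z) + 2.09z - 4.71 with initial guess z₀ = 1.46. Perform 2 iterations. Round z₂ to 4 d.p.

Newton update: z ← z − f(z)/f'(z).
f'(z) = 1/z + 2.09
z_0 = 1.460000: f = -1.280164, f' = 2.774932 → z_1 = 1.460000 - (-1.280164)/(2.774932) = 1.921332
z_1 = 1.921332: f = -0.041398, f' = 2.610472 → z_2 = 1.921332 - (-0.041398)/(2.610472) = 1.937190

1.9372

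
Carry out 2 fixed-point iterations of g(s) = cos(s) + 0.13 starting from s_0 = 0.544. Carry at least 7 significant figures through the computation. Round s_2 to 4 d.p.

0.6823

s_1 = g(0.544000) = 0.985645
s_2 = g(0.985645) = 0.682325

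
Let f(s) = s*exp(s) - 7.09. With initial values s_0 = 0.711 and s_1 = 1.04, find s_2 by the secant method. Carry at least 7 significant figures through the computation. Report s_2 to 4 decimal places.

f(s_0) = -5.642385, f(s_1) = -4.147614
s_2 = 1.040000 - (-4.147614)·(1.040000 - 0.711000)/(-4.147614 - (-5.642385)) = 1.952892; f(s_2) = 6.676030

1.9529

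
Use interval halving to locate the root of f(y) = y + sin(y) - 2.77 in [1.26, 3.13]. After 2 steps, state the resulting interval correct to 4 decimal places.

f(1.260000) = -0.557910, f(3.130000) = 0.371592 (opposite signs)
step 1: m = 2.195000, f(m) = 0.236429 > 0 → root in [1.260000, 2.195000]
step 2: m = 1.727500, f(m) = -0.054753 < 0 → root in [1.727500, 2.195000]

[1.7275, 2.1950]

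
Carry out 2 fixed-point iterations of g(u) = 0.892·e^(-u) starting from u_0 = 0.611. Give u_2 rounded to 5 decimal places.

u_1 = g(0.611000) = 0.484185
u_2 = g(0.484185) = 0.549650

0.54965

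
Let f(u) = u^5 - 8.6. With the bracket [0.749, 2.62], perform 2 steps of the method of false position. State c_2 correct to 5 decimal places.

f(0.749000) = -8.364273, f(2.620000) = 114.854367
step 1: c = 0.876006, f(c) = -8.084135 < 0 → new bracket [0.876006, 2.620000]
step 2: c = 0.990687, f(c) = -7.645705 < 0 → new bracket [0.990687, 2.620000]

0.99069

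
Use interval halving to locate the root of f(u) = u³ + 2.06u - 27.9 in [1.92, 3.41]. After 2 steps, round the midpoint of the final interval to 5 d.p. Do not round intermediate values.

f(1.920000) = -16.866912, f(3.410000) = 18.776421 (opposite signs)
step 1: m = 2.665000, f(m) = -3.482670 < 0 → root in [2.665000, 3.410000]
step 2: m = 3.037500, f(m) = 6.382459 > 0 → root in [2.665000, 3.037500]
Midpoint of [2.665000, 3.037500] = 2.851250

2.85125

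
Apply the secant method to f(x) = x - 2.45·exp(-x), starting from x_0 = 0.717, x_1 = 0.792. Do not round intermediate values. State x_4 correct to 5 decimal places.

f(x_0) = -0.479126, f(x_1) = -0.317698
x_2 = 0.792000 - (-0.317698)·(0.792000 - 0.717000)/(-0.317698 - (-0.479126)) = 0.939604; f(x_2) = -0.017814
x_3 = 0.939604 - (-0.017814)·(0.939604 - 0.792000)/(-0.017814 - (-0.317698)) = 0.948372; f(x_3) = -0.000688
x_4 = 0.948372 - (-0.000688)·(0.948372 - 0.939604)/(-0.000688 - (-0.017814)) = 0.948724; f(x_4) = -0.000002

0.94872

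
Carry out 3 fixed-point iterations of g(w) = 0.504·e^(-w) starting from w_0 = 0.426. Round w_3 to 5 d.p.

0.35070

w_1 = g(0.426000) = 0.329171
w_2 = g(0.329171) = 0.362638
w_3 = g(0.362638) = 0.350702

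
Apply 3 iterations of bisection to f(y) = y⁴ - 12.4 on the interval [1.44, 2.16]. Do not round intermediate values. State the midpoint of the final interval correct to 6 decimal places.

1.845000

f(1.440000) = -8.100183, f(2.160000) = 9.367823 (opposite signs)
step 1: m = 1.800000, f(m) = -1.902400 < 0 → root in [1.800000, 2.160000]
step 2: m = 1.980000, f(m) = 2.969536 > 0 → root in [1.800000, 1.980000]
step 3: m = 1.890000, f(m) = 0.359898 > 0 → root in [1.800000, 1.890000]
Midpoint of [1.800000, 1.890000] = 1.845000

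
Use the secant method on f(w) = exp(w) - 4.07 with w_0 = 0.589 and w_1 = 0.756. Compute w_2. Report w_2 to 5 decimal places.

Secant update: w_(k+1) = w_k − f(w_k)·(w_k − w_(k-1))/(f(w_k) − f(w_(k-1))).
f(w_0) = -2.267815, f(w_1) = -1.940260
w_2 = 0.756000 - (-1.940260)·(0.756000 - 0.589000)/(-1.940260 - (-2.267815)) = 1.745219; f(w_2) = 1.657154

1.74522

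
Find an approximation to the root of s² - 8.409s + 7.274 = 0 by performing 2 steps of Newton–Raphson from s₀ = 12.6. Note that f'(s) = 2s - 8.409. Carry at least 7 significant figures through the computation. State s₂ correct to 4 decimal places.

7.6930

Newton update: s ← s − f(s)/f'(s).
s_0 = 12.600000: f = 60.080600, f' = 16.791000 → s_1 = 12.600000 - (60.080600)/(16.791000) = 9.021857
s_1 = 9.021857: f = 12.803108, f' = 9.634714 → s_2 = 9.021857 - (12.803108)/(9.634714) = 7.693005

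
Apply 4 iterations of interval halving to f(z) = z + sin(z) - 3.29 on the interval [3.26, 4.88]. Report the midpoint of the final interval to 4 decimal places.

4.1206

f(3.260000) = -0.148131, f(4.880000) = 0.604014 (opposite signs)
step 1: m = 4.070000, f(m) = -0.020667 < 0 → root in [4.070000, 4.880000]
step 2: m = 4.475000, f(m) = 0.213045 > 0 → root in [4.070000, 4.475000]
step 3: m = 4.272500, f(m) = 0.077701 > 0 → root in [4.070000, 4.272500]
step 4: m = 4.171250, f(m) = 0.024127 > 0 → root in [4.070000, 4.171250]
Midpoint of [4.070000, 4.171250] = 4.120625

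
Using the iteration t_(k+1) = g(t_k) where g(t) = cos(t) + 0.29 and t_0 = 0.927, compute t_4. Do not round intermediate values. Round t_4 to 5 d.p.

t_1 = g(0.927000) = 0.890236
t_2 = g(0.890236) = 0.919229
t_3 = g(0.919229) = 0.896434
t_4 = g(0.896434) = 0.914400

0.91440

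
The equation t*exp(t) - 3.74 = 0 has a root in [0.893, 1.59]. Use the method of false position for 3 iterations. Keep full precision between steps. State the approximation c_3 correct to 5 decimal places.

f(0.893000) = -1.558896, f(1.590000) = 4.056961
step 1: c = 1.086479, f(c) = -0.519872 < 0 → new bracket [1.086479, 1.590000]
step 2: c = 1.143673, f(c) = -0.150842 < 0 → new bracket [1.143673, 1.590000]
step 3: c = 1.159673, f(c) = -0.041931 < 0 → new bracket [1.159673, 1.590000]

1.15967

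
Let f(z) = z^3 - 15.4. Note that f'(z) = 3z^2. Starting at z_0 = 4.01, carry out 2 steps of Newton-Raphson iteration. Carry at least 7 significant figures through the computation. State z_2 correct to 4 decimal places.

2.5683

z_0 = 4.010000: f = 49.081201, f' = 48.240300 → z_1 = 4.010000 - (49.081201)/(48.240300) = 2.992568
z_1 = 2.992568: f = 11.399846, f' = 26.866399 → z_2 = 2.992568 - (11.399846)/(26.866399) = 2.568252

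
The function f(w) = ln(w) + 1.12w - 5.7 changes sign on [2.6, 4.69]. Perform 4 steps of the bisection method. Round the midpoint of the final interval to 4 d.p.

f(2.600000) = -1.832489, f(4.690000) = 1.098233 (opposite signs)
step 1: m = 3.645000, f(m) = -0.324244 < 0 → root in [3.645000, 4.690000]
step 2: m = 4.167500, f(m) = 0.394916 > 0 → root in [3.645000, 4.167500]
step 3: m = 3.906250, f(m) = 0.037578 > 0 → root in [3.645000, 3.906250]
step 4: m = 3.775625, f(m) = -0.142734 < 0 → root in [3.775625, 3.906250]
Midpoint of [3.775625, 3.906250] = 3.840938

3.8409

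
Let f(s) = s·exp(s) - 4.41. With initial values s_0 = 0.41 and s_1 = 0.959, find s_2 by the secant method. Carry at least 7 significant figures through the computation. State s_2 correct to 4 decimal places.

f(s_0) = -3.792205, f(s_1) = -1.907886
s_2 = 0.959000 - (-1.907886)·(0.959000 - 0.410000)/(-1.907886 - (-3.792205)) = 1.514867; f(s_2) = 2.480847

1.5149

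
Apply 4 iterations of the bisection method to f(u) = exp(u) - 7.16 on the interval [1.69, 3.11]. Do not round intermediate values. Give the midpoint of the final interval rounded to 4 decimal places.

2.0006

f(1.690000) = -1.740519, f(3.110000) = 15.261044 (opposite signs)
step 1: m = 2.400000, f(m) = 3.863176 > 0 → root in [1.690000, 2.400000]
step 2: m = 2.045000, f(m) = 0.569159 > 0 → root in [1.690000, 2.045000]
step 3: m = 1.867500, f(m) = -0.687904 < 0 → root in [1.867500, 2.045000]
step 4: m = 1.956250, f(m) = -0.087246 < 0 → root in [1.956250, 2.045000]
Midpoint of [1.956250, 2.045000] = 2.000625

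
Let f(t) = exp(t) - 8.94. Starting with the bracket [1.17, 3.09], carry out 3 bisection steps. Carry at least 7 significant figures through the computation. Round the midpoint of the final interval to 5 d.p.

2.25000

f(1.170000) = -5.718007, f(3.090000) = 13.037078 (opposite signs)
step 1: m = 2.130000, f(m) = -0.525133 < 0 → root in [2.130000, 3.090000]
step 2: m = 2.610000, f(m) = 4.659051 > 0 → root in [2.130000, 2.610000]
step 3: m = 2.370000, f(m) = 1.757392 > 0 → root in [2.130000, 2.370000]
Midpoint of [2.130000, 2.370000] = 2.250000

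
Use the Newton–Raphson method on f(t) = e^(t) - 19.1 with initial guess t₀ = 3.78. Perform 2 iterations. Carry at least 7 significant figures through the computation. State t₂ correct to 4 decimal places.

2.9822

Newton update: t ← t − f(t)/f'(t).
f'(t) = e^(t)
t_0 = 3.780000: f = 24.716042, f' = 43.816042 → t_1 = 3.780000 - (24.716042)/(43.816042) = 3.215913
t_1 = 3.215913: f = 5.826049, f' = 24.926049 → t_2 = 3.215913 - (5.826049)/(24.926049) = 2.982180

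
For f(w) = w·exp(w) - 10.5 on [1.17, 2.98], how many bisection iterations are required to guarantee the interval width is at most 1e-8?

Initial width b − a = 2.98 − 1.17 = 1.810000.
After n steps the width is (b−a)/2^n; need (b−a)/2^n ≤ 1e-8.
So n ≥ log₂(1.810000/1e-8) = log₂(181000000.0000) ≈ 27.4314.
Hence n = 28.

28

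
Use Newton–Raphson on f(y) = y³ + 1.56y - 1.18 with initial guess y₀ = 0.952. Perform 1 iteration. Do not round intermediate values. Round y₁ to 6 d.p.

Newton update: y ← y − f(y)/f'(y).
f'(y) = 3y² + 1.56
y_0 = 0.952000: f = 1.167921, f' = 4.278912 → y_1 = 0.952000 - (1.167921)/(4.278912) = 0.679052

0.679052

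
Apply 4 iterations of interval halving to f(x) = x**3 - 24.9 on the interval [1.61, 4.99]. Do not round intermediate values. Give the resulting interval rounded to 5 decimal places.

f(1.610000) = -20.726719, f(4.990000) = 99.351499 (opposite signs)
step 1: m = 3.300000, f(m) = 11.037000 > 0 → root in [1.610000, 3.300000]
step 2: m = 2.455000, f(m) = -10.103654 < 0 → root in [2.455000, 3.300000]
step 3: m = 2.877500, f(m) = -1.074282 < 0 → root in [2.877500, 3.300000]
step 4: m = 3.088750, f(m) = 4.567838 > 0 → root in [2.877500, 3.088750]

[2.87750, 3.08875]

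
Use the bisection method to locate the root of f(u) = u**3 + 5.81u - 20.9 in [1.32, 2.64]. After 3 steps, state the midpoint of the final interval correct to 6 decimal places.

2.062500

f(1.320000) = -10.930832, f(2.640000) = 12.838144 (opposite signs)
step 1: m = 1.980000, f(m) = -1.633808 < 0 → root in [1.980000, 2.640000]
step 2: m = 2.310000, f(m) = 4.847491 > 0 → root in [1.980000, 2.310000]
step 3: m = 2.145000, f(m) = 1.431649 > 0 → root in [1.980000, 2.145000]
Midpoint of [1.980000, 2.145000] = 2.062500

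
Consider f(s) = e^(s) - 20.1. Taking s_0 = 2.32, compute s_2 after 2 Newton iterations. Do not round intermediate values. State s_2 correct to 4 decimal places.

3.0401

f'(s) = e^(s)
s_0 = 2.320000: f = -9.924326, f' = 10.175674 → s_1 = 2.320000 - (-9.924326)/(10.175674) = 3.295299
s_1 = 3.295299: f = 6.885483, f' = 26.985483 → s_2 = 3.295299 - (6.885483)/(26.985483) = 3.040144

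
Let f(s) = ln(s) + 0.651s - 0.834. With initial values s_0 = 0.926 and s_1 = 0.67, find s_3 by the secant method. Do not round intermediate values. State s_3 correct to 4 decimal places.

f(s_0) = -0.308055, f(s_1) = -0.798308
s_2 = 0.670000 - (-0.798308)·(0.670000 - 0.926000)/(-0.798308 - (-0.308055)) = 1.086860; f(s_2) = -0.043161
s_3 = 1.086860 - (-0.043161)·(1.086860 - 0.670000)/(-0.043161 - (-0.798308)) = 1.110686; f(s_3) = -0.005965

1.1107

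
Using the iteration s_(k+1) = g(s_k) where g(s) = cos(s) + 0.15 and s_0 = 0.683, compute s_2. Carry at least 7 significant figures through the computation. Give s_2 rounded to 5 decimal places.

0.75129

s_1 = g(0.683000) = 0.925683
s_2 = g(0.925683) = 0.751289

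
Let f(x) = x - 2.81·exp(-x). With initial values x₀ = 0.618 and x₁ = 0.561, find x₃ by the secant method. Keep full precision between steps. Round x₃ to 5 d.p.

1.01093

f(x_0) = -0.896650, f(x_1) = -1.042493
x_2 = 0.561000 - (-1.042493)·(0.561000 - 0.618000)/(-1.042493 - (-0.896650)) = 0.968439; f(x_2) = -0.098449
x_3 = 0.968439 - (-0.098449)·(0.968439 - 0.561000)/(-0.098449 - (-1.042493)) = 1.010928; f(x_3) = -0.011578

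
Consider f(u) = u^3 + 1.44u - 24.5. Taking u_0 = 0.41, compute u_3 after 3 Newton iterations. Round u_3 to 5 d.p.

Newton update: u ← u − f(u)/f'(u).
f'(u) = 3u^2 + 1.44
u_0 = 0.410000: f = -23.840679, f' = 1.944300 → u_1 = 0.410000 - (-23.840679)/(1.944300) = 12.671832
u_1 = 12.671832: f = 2028.530758, f' = 483.165941 → u_2 = 12.671832 - (2028.530758)/(483.165941) = 8.473417
u_2 = 8.473417: f = 596.082919, f' = 216.836402 → u_3 = 8.473417 - (596.082919)/(216.836402) = 5.724419

5.72442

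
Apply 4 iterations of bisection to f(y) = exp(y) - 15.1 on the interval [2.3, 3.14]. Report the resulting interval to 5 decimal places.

[2.66750, 2.72000]

f(2.300000) = -5.125818, f(3.140000) = 8.003867 (opposite signs)
step 1: m = 2.720000, f(m) = 0.080322 > 0 → root in [2.300000, 2.720000]
step 2: m = 2.510000, f(m) = -2.795070 < 0 → root in [2.510000, 2.720000]
step 3: m = 2.615000, f(m) = -1.432784 < 0 → root in [2.615000, 2.720000]
step 4: m = 2.667500, f(m) = -0.696086 < 0 → root in [2.667500, 2.720000]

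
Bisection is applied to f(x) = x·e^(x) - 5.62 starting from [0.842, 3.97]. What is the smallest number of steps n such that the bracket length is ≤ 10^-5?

Initial width b − a = 3.97 − 0.842 = 3.128000.
After n steps the width is (b−a)/2^n; need (b−a)/2^n ≤ 10^-5.
So n ≥ log₂(3.128000/10^-5) = log₂(312800.0000) ≈ 18.2549.
Hence n = 19.

19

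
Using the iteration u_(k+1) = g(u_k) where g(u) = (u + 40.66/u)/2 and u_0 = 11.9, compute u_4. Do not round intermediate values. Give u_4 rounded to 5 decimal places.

6.37652

u_1 = g(11.900000) = 7.658403
u_2 = g(7.658403) = 6.483802
u_3 = g(6.483802) = 6.377407
u_4 = g(6.377407) = 6.376519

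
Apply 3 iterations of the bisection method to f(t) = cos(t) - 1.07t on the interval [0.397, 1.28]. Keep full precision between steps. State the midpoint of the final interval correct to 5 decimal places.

0.67294

f(0.397000) = 0.497435, f(1.280000) = -1.082885 (opposite signs)
step 1: m = 0.838500, f(m) = -0.228616 < 0 → root in [0.397000, 0.838500]
step 2: m = 0.617750, f(m) = 0.154191 > 0 → root in [0.617750, 0.838500]
step 3: m = 0.728125, f(m) = -0.032670 < 0 → root in [0.617750, 0.728125]
Midpoint of [0.617750, 0.728125] = 0.672937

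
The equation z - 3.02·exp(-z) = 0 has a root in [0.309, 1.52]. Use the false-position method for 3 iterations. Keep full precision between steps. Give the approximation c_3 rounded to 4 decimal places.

f(0.309000) = -1.908226, f(1.520000) = 0.859490
step 1: c = 1.143934, f(c) = 0.181874 > 0 → new bracket [0.309000, 1.143934]
step 2: c = 1.071281, f(c) = 0.036722 > 0 → new bracket [0.309000, 1.071281]
step 3: c = 1.056889, f(c) = 0.007332 > 0 → new bracket [0.309000, 1.056889]

1.0569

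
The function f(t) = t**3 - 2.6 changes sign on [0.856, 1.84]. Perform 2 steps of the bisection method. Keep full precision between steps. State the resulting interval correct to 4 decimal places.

f(0.856000) = -1.972778, f(1.840000) = 3.629504 (opposite signs)
step 1: m = 1.348000, f(m) = -0.150544 < 0 → root in [1.348000, 1.840000]
step 2: m = 1.594000, f(m) = 1.450093 > 0 → root in [1.348000, 1.594000]

[1.3480, 1.5940]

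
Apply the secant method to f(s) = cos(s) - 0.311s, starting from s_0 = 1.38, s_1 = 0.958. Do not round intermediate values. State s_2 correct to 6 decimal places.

1.184385

f(s_0) = -0.239539, f(s_1) = 0.277219
s_2 = 0.958000 - (0.277219)·(0.958000 - 1.380000)/(0.277219 - (-0.239539)) = 1.184385; f(s_2) = 0.008523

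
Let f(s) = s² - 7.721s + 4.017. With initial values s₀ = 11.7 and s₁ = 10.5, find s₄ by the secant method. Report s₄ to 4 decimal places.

f(s_0) = 50.571300, f(s_1) = 33.196500
s_2 = 10.500000 - (33.196500)·(10.500000 - 11.700000)/(33.196500 - (50.571300)) = 8.207266; f(s_2) = 8.007912
s_3 = 8.207266 - (8.007912)·(8.207266 - 10.500000)/(8.007912 - (33.196500)) = 7.478364; f(s_3) = 2.202477
s_4 = 7.478364 - (2.202477)·(7.478364 - 8.207266)/(2.202477 - (8.007912)) = 7.201831; f(s_4) = 0.278035

7.2018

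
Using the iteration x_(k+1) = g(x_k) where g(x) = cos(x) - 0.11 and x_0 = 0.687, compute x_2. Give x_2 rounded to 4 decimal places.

x_1 = g(0.687000) = 0.663152
x_2 = g(0.663152) = 0.678056

0.6781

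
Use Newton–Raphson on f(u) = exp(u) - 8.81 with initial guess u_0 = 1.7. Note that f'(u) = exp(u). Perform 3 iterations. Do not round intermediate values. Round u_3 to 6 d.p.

u_0 = 1.700000: f = -3.336053, f' = 5.473947 → u_1 = 1.700000 - (-3.336053)/(5.473947) = 2.309442
u_1 = 2.309442: f = 1.258803, f' = 10.068803 → u_2 = 2.309442 - (1.258803)/(10.068803) = 2.184422
u_2 = 2.184422: f = 0.075509, f' = 8.885509 → u_3 = 2.184422 - (0.075509)/(8.885509) = 2.175924

2.175924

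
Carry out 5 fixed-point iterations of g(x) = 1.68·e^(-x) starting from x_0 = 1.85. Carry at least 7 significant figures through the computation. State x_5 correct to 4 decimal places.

0.5832

x_1 = g(1.850000) = 0.264158
x_2 = g(0.264158) = 1.289991
x_3 = g(1.289991) = 0.462459
x_4 = g(0.462459) = 1.057952
x_5 = g(1.057952) = 0.583239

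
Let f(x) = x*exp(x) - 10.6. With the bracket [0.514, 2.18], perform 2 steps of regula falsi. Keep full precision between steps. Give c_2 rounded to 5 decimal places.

f(0.514000) = -9.740610, f(2.180000) = 8.684948
step 1: c = 1.394725, f(c) = -4.973864 < 0 → new bracket [1.394725, 2.180000]
step 2: c = 1.680684, f(c) = -1.576032 < 0 → new bracket [1.680684, 2.180000]

1.68068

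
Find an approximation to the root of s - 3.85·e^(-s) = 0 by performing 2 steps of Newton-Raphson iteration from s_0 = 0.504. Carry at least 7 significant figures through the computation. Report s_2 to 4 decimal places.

Newton update: s ← s − f(s)/f'(s).
f'(s) = 1 + 3.85·e^(-s)
s_0 = 0.504000: f = -1.821821, f' = 3.325821 → s_1 = 0.504000 - (-1.821821)/(3.325821) = 1.051781
s_1 = 1.051781: f = -0.293082, f' = 2.344863 → s_2 = 1.051781 - (-0.293082)/(2.344863) = 1.176770

1.1768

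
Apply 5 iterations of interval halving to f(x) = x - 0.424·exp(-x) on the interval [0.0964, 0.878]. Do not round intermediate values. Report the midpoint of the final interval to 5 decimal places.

0.30401

f(0.096400) = -0.288635, f(0.878000) = 0.701780 (opposite signs)
step 1: m = 0.487200, f(m) = 0.226718 > 0 → root in [0.096400, 0.487200]
step 2: m = 0.291800, f(m) = -0.024893 < 0 → root in [0.291800, 0.487200]
step 3: m = 0.389500, f(m) = 0.102284 > 0 → root in [0.291800, 0.389500]
step 4: m = 0.340650, f(m) = 0.039055 > 0 → root in [0.291800, 0.340650]
step 5: m = 0.316225, f(m) = 0.007173 > 0 → root in [0.291800, 0.316225]
Midpoint of [0.291800, 0.316225] = 0.304013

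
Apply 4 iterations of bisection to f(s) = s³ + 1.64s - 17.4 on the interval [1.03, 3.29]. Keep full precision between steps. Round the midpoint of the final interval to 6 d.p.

f(1.030000) = -14.618073, f(3.290000) = 23.606889 (opposite signs)
step 1: m = 2.160000, f(m) = -3.779904 < 0 → root in [2.160000, 3.290000]
step 2: m = 2.725000, f(m) = 7.303828 > 0 → root in [2.160000, 2.725000]
step 3: m = 2.442500, f(m) = 1.177182 > 0 → root in [2.160000, 2.442500]
step 4: m = 2.301250, f(m) = -1.439102 < 0 → root in [2.301250, 2.442500]
Midpoint of [2.301250, 2.442500] = 2.371875

2.371875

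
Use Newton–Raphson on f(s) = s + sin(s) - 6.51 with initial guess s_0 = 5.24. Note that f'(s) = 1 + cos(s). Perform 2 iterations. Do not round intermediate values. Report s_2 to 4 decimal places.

s_0 = 5.240000: f = -2.134012, f' = 1.503471 → s_1 = 5.240000 - (-2.134012)/(1.503471) = 6.659391
s_1 = 6.659391: f = 0.516785, f' = 1.930065 → s_2 = 6.659391 - (0.516785)/(1.930065) = 6.391636

6.3916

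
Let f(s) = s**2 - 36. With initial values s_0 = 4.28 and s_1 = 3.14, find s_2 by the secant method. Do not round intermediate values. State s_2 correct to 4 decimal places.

6.6630

f(s_0) = -17.681600, f(s_1) = -26.140400
s_2 = 3.140000 - (-26.140400)·(3.140000 - 4.280000)/(-26.140400 - (-17.681600)) = 6.662965; f(s_2) = 8.395102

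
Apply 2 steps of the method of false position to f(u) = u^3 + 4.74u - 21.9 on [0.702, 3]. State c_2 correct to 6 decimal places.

f(0.702000) = -18.226572, f(3.000000) = 19.320000
step 1: c = 1.817539, f(c) = -7.280721 < 0 → new bracket [1.817539, 3.000000]
step 2: c = 2.141183, f(c) = -1.934184 < 0 → new bracket [2.141183, 3.000000]

2.141183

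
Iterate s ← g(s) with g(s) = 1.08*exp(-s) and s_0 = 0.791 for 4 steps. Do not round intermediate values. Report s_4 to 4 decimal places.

0.6187

s_1 = g(0.791000) = 0.489662
s_2 = g(0.489662) = 0.661860
s_3 = g(0.661860) = 0.557162
s_4 = g(0.557162) = 0.618659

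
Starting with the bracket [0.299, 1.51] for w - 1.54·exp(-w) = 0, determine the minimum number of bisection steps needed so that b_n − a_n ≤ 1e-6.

21

Initial width b − a = 1.51 − 0.299 = 1.211000.
After n steps the width is (b−a)/2^n; need (b−a)/2^n ≤ 1e-6.
So n ≥ log₂(1.211000/1e-6) = log₂(1211000.0000) ≈ 20.2078.
Hence n = 21.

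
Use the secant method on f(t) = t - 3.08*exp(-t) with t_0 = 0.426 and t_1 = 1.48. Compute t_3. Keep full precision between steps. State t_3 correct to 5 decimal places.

Secant update: t_(k+1) = t_k − f(t_k)·(t_k − t_(k-1))/(f(t_k) − f(t_(k-1))).
f(t_0) = -1.585598, f(t_1) = 0.778876
t_2 = 1.480000 - (0.778876)·(1.480000 - 0.426000)/(0.778876 - (-1.585598)) = 1.132804; f(t_2) = 0.140648
t_3 = 1.132804 - (0.140648)·(1.132804 - 1.480000)/(0.140648 - (0.778876)) = 1.056292; f(t_3) = -0.014756

1.05629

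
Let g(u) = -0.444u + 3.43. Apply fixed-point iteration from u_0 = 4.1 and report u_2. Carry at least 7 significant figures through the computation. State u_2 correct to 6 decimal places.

2.715338

u_1 = g(4.100000) = 1.609600
u_2 = g(1.609600) = 2.715338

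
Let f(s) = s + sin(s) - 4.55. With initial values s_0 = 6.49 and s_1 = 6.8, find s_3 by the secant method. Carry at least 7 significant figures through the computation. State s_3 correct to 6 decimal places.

f(s_0) = 2.145344, f(s_1) = 2.744113
s_2 = 6.800000 - (2.744113)·(6.800000 - 6.490000)/(2.744113 - (2.145344)) = 5.379295; f(s_2) = 0.043556
s_3 = 5.379295 - (0.043556)·(5.379295 - 6.800000)/(0.043556 - (2.744113)) = 5.356381; f(s_3) = 0.006676

5.356381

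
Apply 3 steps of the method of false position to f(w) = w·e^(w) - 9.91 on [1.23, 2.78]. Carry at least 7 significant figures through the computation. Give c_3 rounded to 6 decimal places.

1.650681

f(1.230000) = -5.701888, f(2.780000) = 34.900878
step 1: c = 1.447668, f(c) = -3.752800 < 0 → new bracket [1.447668, 2.780000]
step 2: c = 1.577021, f(c) = -2.276404 < 0 → new bracket [1.577021, 2.780000]
step 3: c = 1.650681, f(c) = -1.309084 < 0 → new bracket [1.650681, 2.780000]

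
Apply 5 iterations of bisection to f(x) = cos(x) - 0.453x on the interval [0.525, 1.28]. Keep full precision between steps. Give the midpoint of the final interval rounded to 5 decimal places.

1.05586

f(0.525000) = 0.627499, f(1.280000) = -0.293125 (opposite signs)
step 1: m = 0.902500, f(m) = 0.210817 > 0 → root in [0.902500, 1.280000]
step 2: m = 1.091250, f(m) = -0.032960 < 0 → root in [0.902500, 1.091250]
step 3: m = 0.996875, f(m) = 0.091345 > 0 → root in [0.996875, 1.091250]
step 4: m = 1.044063, f(m) = 0.029752 > 0 → root in [1.044063, 1.091250]
step 5: m = 1.067656, f(m) = -0.001469 < 0 → root in [1.044063, 1.067656]
Midpoint of [1.044063, 1.067656] = 1.055859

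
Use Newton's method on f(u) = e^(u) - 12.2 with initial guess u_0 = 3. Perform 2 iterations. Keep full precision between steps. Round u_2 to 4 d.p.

2.5069

f'(u) = e^(u)
u_0 = 3.000000: f = 7.885537, f' = 20.085537 → u_1 = 3.000000 - (7.885537)/(20.085537) = 2.607402
u_1 = 2.607402: f = 1.363770, f' = 13.563770 → u_2 = 2.607402 - (1.363770)/(13.563770) = 2.506857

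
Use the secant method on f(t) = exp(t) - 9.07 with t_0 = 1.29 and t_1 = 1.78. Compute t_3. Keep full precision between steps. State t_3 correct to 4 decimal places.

f(t_0) = -5.437213, f(t_1) = -3.140144
t_2 = 1.780000 - (-3.140144)·(1.780000 - 1.290000)/(-3.140144 - (-5.437213)) = 2.449840; f(t_2) = 2.516498
t_3 = 2.449840 - (2.516498)·(2.449840 - 1.780000)/(2.516498 - (-3.140144)) = 2.151845; f(t_3) = -0.469286

2.1518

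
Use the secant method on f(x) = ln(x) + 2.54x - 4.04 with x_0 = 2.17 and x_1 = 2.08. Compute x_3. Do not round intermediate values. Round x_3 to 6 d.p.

1.446323

Secant update: x_(k+1) = x_k − f(x_k)·(x_k − x_(k-1))/(f(x_k) − f(x_(k-1))).
f(x_0) = 2.246527, f(x_1) = 1.975568
x_2 = 2.080000 - (1.975568)·(2.080000 - 2.170000)/(1.975568 - (2.246527)) = 1.423809; f(x_2) = -0.070190
x_3 = 1.423809 - (-0.070190)·(1.423809 - 2.080000)/(-0.070190 - (1.975568)) = 1.446323; f(x_3) = 0.002684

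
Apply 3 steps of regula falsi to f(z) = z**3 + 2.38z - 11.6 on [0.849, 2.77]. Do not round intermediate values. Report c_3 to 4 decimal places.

1.8793

f(0.849000) = -8.967420, f(2.770000) = 16.246533
step 1: c = 1.532210, f(c) = -4.356225 < 0 → new bracket [1.532210, 2.770000]
step 2: c = 1.793927, f(c) = -1.557289 < 0 → new bracket [1.793927, 2.770000]
step 3: c = 1.879303, f(c) = -0.489973 < 0 → new bracket [1.879303, 2.770000]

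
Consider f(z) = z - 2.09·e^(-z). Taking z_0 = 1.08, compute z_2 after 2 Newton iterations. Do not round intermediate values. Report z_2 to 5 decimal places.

f'(z) = 1 + 2.09·e^(-z)
z_0 = 1.080000: f = 0.370245, f' = 1.709755 → z_1 = 1.080000 - (0.370245)/(1.709755) = 0.863451
z_1 = 0.863451: f = -0.017911, f' = 1.881362 → z_2 = 0.863451 - (-0.017911)/(1.881362) = 0.872971

0.87297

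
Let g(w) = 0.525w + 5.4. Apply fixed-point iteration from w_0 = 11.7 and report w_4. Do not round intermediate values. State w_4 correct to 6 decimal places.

w_1 = g(11.700000) = 11.542500
w_2 = g(11.542500) = 11.459813
w_3 = g(11.459813) = 11.416402
w_4 = g(11.416402) = 11.393611

11.393611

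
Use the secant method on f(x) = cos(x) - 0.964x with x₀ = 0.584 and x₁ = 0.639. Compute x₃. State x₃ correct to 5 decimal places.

0.75513

f(x_0) = 0.271288, f(x_1) = 0.186697
x_2 = 0.639000 - (0.186697)·(0.639000 - 0.584000)/(0.186697 - (0.271288)) = 0.760387; f(x_2) = -0.008444
x_3 = 0.760387 - (-0.008444)·(0.760387 - 0.639000)/(-0.008444 - (0.186697)) = 0.755135; f(x_3) = 0.000230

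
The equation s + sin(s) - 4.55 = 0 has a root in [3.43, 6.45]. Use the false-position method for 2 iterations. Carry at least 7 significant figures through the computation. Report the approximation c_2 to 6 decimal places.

f(3.430000) = -1.404426, f(6.450000) = 2.066042
step 1: c = 4.652131, f(c) = -0.896054 < 0 → new bracket [4.652131, 6.450000]
step 2: c = 5.195998, f(c) = -0.239324 < 0 → new bracket [5.195998, 6.450000]

5.195998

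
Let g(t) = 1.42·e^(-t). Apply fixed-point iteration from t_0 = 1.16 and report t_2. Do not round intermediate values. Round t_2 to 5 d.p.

t_1 = g(1.160000) = 0.445150
t_2 = g(0.445150) = 0.909834

0.90983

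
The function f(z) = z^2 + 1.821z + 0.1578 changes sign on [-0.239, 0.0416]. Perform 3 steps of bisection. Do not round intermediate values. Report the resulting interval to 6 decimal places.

[-0.098700, -0.063625]

f(-0.239000) = -0.220298, f(0.041600) = 0.235284 (opposite signs)
step 1: m = -0.098700, f(m) = -0.012191 < 0 → root in [-0.098700, 0.041600]
step 2: m = -0.028550, f(m) = 0.106626 > 0 → root in [-0.098700, -0.028550]
step 3: m = -0.063625, f(m) = 0.045987 > 0 → root in [-0.098700, -0.063625]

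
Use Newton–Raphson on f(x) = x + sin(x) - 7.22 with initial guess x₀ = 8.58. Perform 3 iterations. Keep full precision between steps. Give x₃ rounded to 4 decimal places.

Newton update: x ← x − f(x)/f'(x).
f'(x) = 1 + cos(x)
x_0 = 8.580000: f = 2.107824, f' = 0.336103 → x_1 = 8.580000 - (2.107824)/(0.336103) = 2.308631
x_1 = 2.308631: f = -4.171442, f' = 0.327313 → x_2 = 2.308631 - (-4.171442)/(0.327313) = 15.053152
x_2 = 15.053152: f = 8.442162, f' = 0.206837 → x_3 = 15.053152 - (8.442162)/(0.206837) = -25.762380

-25.7624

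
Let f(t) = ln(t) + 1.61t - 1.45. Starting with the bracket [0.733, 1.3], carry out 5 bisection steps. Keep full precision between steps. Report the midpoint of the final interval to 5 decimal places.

0.93677

f(0.733000) = -0.580480, f(1.300000) = 0.905364 (opposite signs)
step 1: m = 1.016500, f(m) = 0.202930 > 0 → root in [0.733000, 1.016500]
step 2: m = 0.874750, f(m) = -0.175470 < 0 → root in [0.874750, 1.016500]
step 3: m = 0.945625, f(m) = 0.016547 > 0 → root in [0.874750, 0.945625]
step 4: m = 0.910187, f(m) = -0.078703 < 0 → root in [0.910187, 0.945625]
step 5: m = 0.927906, f(m) = -0.030896 < 0 → root in [0.927906, 0.945625]
Midpoint of [0.927906, 0.945625] = 0.936766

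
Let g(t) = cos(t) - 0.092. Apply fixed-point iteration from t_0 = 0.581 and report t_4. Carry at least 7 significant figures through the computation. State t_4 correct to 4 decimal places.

t_1 = g(0.581000) = 0.743914
t_2 = g(0.743914) = 0.643824
t_3 = g(0.643824) = 0.707806
t_4 = g(0.707806) = 0.667790

0.6678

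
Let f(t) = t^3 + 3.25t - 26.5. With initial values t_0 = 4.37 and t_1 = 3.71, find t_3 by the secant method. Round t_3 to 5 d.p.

Secant update: t_(k+1) = t_k − f(t_k)·(t_k − t_(k-1))/(f(t_k) − f(t_(k-1))).
f(t_0) = 71.155953, f(t_1) = 36.622311
t_2 = 3.710000 - (36.622311)·(3.710000 - 4.370000)/(36.622311 - (71.155953)) = 3.010082; f(t_2) = 10.555890
t_3 = 3.010082 - (10.555890)·(3.010082 - 3.710000)/(10.555890 - (36.622311)) = 2.726642; f(t_3) = 2.633017

2.72664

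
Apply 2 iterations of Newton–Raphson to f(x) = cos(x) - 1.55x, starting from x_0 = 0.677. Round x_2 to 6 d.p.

0.550014

f'(x) = -sin(x) - 1.55
x_0 = 0.677000: f = -0.269894, f' = -2.176457 → x_1 = 0.677000 - (-0.269894)/(-2.176457) = 0.552994
x_1 = 0.552994: f = -0.006184, f' = -2.075237 → x_2 = 0.552994 - (-0.006184)/(-2.075237) = 0.550014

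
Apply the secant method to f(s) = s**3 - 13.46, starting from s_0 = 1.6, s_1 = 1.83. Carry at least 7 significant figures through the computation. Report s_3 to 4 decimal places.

f(s_0) = -9.364000, f(s_1) = -7.331513
s_2 = 1.830000 - (-7.331513)·(1.830000 - 1.600000)/(-7.331513 - (-9.364000)) = 2.659648; f(s_2) = 5.353617
s_3 = 2.659648 - (5.353617)·(2.659648 - 1.830000)/(5.353617 - (-7.331513)) = 2.309504; f(s_3) = -1.141545

2.3095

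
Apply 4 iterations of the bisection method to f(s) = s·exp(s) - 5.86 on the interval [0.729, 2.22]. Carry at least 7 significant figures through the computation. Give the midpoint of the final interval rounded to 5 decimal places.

f(0.729000) = -4.348778, f(2.220000) = 14.580275 (opposite signs)
step 1: m = 1.474500, f(m) = 0.581871 > 0 → root in [0.729000, 1.474500]
step 2: m = 1.101750, f(m) = -2.544363 < 0 → root in [1.101750, 1.474500]
step 3: m = 1.288125, f(m) = -1.189283 < 0 → root in [1.288125, 1.474500]
step 4: m = 1.381312, f(m) = -0.362208 < 0 → root in [1.381312, 1.474500]
Midpoint of [1.381312, 1.474500] = 1.427906

1.42791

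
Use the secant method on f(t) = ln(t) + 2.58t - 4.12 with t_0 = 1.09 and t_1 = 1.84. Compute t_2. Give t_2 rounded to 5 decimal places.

1.46266

Secant update: t_(k+1) = t_k − f(t_k)·(t_k − t_(k-1))/(f(t_k) − f(t_(k-1))).
f(t_0) = -1.221622, f(t_1) = 1.236966
t_2 = 1.840000 - (1.236966)·(1.840000 - 1.090000)/(1.236966 - (-1.221622)) = 1.462660; f(t_2) = 0.033919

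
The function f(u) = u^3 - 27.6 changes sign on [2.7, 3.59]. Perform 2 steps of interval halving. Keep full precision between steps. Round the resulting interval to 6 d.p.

f(2.700000) = -7.917000, f(3.590000) = 18.668279 (opposite signs)
step 1: m = 3.145000, f(m) = 3.507274 > 0 → root in [2.700000, 3.145000]
step 2: m = 2.922500, f(m) = -2.638909 < 0 → root in [2.922500, 3.145000]

[2.922500, 3.145000]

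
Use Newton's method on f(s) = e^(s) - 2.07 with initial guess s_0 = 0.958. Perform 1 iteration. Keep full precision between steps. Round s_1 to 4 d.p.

f'(s) = e^(s)
s_0 = 0.958000: f = 0.536478, f' = 2.606478 → s_1 = 0.958000 - (0.536478)/(2.606478) = 0.752175

0.7522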